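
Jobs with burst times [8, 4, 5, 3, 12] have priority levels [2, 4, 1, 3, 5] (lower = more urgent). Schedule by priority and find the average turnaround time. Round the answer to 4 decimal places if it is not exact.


Sort by priority (ascending = highest first):
Order: [(1, 5), (2, 8), (3, 3), (4, 4), (5, 12)]
Completion times:
  Priority 1, burst=5, C=5
  Priority 2, burst=8, C=13
  Priority 3, burst=3, C=16
  Priority 4, burst=4, C=20
  Priority 5, burst=12, C=32
Average turnaround = 86/5 = 17.2

17.2


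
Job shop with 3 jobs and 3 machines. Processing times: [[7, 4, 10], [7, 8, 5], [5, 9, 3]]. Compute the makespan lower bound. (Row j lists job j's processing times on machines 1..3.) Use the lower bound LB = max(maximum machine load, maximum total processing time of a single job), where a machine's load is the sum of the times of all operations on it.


Machine loads:
  Machine 1: 7 + 7 + 5 = 19
  Machine 2: 4 + 8 + 9 = 21
  Machine 3: 10 + 5 + 3 = 18
Max machine load = 21
Job totals:
  Job 1: 21
  Job 2: 20
  Job 3: 17
Max job total = 21
Lower bound = max(21, 21) = 21

21


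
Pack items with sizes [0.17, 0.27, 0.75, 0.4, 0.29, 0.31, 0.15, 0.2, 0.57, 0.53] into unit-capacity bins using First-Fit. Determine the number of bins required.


Place items sequentially using First-Fit:
  Item 0.17 -> new Bin 1
  Item 0.27 -> Bin 1 (now 0.44)
  Item 0.75 -> new Bin 2
  Item 0.4 -> Bin 1 (now 0.84)
  Item 0.29 -> new Bin 3
  Item 0.31 -> Bin 3 (now 0.6)
  Item 0.15 -> Bin 1 (now 0.99)
  Item 0.2 -> Bin 2 (now 0.95)
  Item 0.57 -> new Bin 4
  Item 0.53 -> new Bin 5
Total bins used = 5

5


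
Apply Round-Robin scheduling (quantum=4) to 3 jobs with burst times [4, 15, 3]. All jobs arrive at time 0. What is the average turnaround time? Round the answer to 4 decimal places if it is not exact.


Time quantum = 4
Execution trace:
  J1 runs 4 units, time = 4
  J2 runs 4 units, time = 8
  J3 runs 3 units, time = 11
  J2 runs 4 units, time = 15
  J2 runs 4 units, time = 19
  J2 runs 3 units, time = 22
Finish times: [4, 22, 11]
Average turnaround = 37/3 = 12.3333

12.3333


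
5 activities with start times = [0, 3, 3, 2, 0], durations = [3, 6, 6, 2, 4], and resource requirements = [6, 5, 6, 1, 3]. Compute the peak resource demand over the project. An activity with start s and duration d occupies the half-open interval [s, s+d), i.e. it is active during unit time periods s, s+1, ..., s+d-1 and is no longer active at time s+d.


Each activity i is active on [start_i, start_i + duration_i).
Compute total resource usage per time slot:
  t=0: active resources = [6, 3], total = 9
  t=1: active resources = [6, 3], total = 9
  t=2: active resources = [6, 1, 3], total = 10
  t=3: active resources = [5, 6, 1, 3], total = 15
  t=4: active resources = [5, 6], total = 11
  t=5: active resources = [5, 6], total = 11
  t=6: active resources = [5, 6], total = 11
  t=7: active resources = [5, 6], total = 11
  t=8: active resources = [5, 6], total = 11
Peak resource demand = 15

15


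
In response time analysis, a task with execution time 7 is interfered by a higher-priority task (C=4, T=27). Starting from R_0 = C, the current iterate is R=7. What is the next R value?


R_next = C + ceil(R_prev / T_hp) * C_hp
ceil(7 / 27) = ceil(0.2593) = 1
Interference = 1 * 4 = 4
R_next = 7 + 4 = 11

11


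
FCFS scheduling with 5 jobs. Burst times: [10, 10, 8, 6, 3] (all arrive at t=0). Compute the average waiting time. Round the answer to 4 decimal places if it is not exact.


FCFS order (as given): [10, 10, 8, 6, 3]
Waiting times:
  Job 1: wait = 0
  Job 2: wait = 10
  Job 3: wait = 20
  Job 4: wait = 28
  Job 5: wait = 34
Sum of waiting times = 92
Average waiting time = 92/5 = 18.4

18.4


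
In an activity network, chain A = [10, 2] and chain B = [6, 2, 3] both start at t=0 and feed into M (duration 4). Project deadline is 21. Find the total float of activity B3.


Forward pass: ES(B3) = sum of predecessors on chain B = 8
EF = ES + duration = 8 + 3 = 11
Backward pass: LF(M) = deadline = 21; LS(M) = 21 - 4 = 17
LF(B3) = LS(M) - sum(successors on chain B) = 17 - 0 = 17
LS = LF - duration = 17 - 3 = 14
Total float = LS - ES = 14 - 8 = 6

6


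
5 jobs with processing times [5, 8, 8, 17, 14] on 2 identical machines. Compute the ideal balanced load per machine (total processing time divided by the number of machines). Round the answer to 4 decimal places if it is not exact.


Total processing time = 5 + 8 + 8 + 17 + 14 = 52
Number of machines = 2
Ideal balanced load = 52 / 2 = 26.0

26.0


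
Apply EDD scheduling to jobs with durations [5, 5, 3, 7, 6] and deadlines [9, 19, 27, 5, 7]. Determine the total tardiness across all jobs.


Sort by due date (EDD order): [(7, 5), (6, 7), (5, 9), (5, 19), (3, 27)]
Compute completion times and tardiness:
  Job 1: p=7, d=5, C=7, tardiness=max(0,7-5)=2
  Job 2: p=6, d=7, C=13, tardiness=max(0,13-7)=6
  Job 3: p=5, d=9, C=18, tardiness=max(0,18-9)=9
  Job 4: p=5, d=19, C=23, tardiness=max(0,23-19)=4
  Job 5: p=3, d=27, C=26, tardiness=max(0,26-27)=0
Total tardiness = 21

21


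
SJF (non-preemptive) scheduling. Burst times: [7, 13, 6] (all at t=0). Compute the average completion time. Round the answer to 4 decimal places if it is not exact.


SJF order (ascending): [6, 7, 13]
Completion times:
  Job 1: burst=6, C=6
  Job 2: burst=7, C=13
  Job 3: burst=13, C=26
Average completion = 45/3 = 15.0

15.0


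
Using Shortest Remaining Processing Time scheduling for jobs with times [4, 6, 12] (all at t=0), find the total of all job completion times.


Since all jobs arrive at t=0, SRPT equals SPT ordering.
SPT order: [4, 6, 12]
Completion times:
  Job 1: p=4, C=4
  Job 2: p=6, C=10
  Job 3: p=12, C=22
Total completion time = 4 + 10 + 22 = 36

36


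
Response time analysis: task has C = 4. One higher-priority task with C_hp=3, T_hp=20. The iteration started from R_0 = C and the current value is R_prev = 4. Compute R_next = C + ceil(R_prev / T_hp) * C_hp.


R_next = C + ceil(R_prev / T_hp) * C_hp
ceil(4 / 20) = ceil(0.2) = 1
Interference = 1 * 3 = 3
R_next = 4 + 3 = 7

7


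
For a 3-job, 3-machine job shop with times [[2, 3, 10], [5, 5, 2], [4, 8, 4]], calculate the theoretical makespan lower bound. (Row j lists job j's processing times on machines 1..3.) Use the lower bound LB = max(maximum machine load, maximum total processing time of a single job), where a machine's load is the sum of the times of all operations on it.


Machine loads:
  Machine 1: 2 + 5 + 4 = 11
  Machine 2: 3 + 5 + 8 = 16
  Machine 3: 10 + 2 + 4 = 16
Max machine load = 16
Job totals:
  Job 1: 15
  Job 2: 12
  Job 3: 16
Max job total = 16
Lower bound = max(16, 16) = 16

16


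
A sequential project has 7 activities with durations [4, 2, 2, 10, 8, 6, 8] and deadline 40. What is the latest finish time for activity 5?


LF(activity 5) = deadline - sum of successor durations
Successors: activities 6 through 7 with durations [6, 8]
Sum of successor durations = 14
LF = 40 - 14 = 26

26


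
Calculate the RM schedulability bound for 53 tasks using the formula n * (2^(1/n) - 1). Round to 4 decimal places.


Compute 2^(1/53) = 1.0131641430
Subtract 1: 1.0131641430 - 1 = 0.0131641430
Multiply by n: 53 * 0.0131641430 = 0.6976995790
Round to 4 dp: 0.6977

0.6977


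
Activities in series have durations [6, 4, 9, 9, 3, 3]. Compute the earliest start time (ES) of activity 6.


Activity 6 starts after activities 1 through 5 complete.
Predecessor durations: [6, 4, 9, 9, 3]
ES = 6 + 4 + 9 + 9 + 3 = 31

31


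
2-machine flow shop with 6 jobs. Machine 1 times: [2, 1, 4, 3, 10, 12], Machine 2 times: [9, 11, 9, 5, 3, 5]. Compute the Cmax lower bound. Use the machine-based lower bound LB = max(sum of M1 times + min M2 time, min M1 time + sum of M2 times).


LB1 = sum(M1 times) + min(M2 times) = 32 + 3 = 35
LB2 = min(M1 times) + sum(M2 times) = 1 + 42 = 43
Lower bound = max(LB1, LB2) = max(35, 43) = 43

43


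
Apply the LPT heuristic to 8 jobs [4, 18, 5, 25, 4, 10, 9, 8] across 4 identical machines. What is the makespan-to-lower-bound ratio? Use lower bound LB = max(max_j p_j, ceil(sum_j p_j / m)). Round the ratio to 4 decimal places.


LPT order: [25, 18, 10, 9, 8, 5, 4, 4]
Machine loads after assignment: [25, 18, 19, 21]
LPT makespan = 25
Lower bound = max(max_job, ceil(total/4)) = max(25, 21) = 25
Ratio = 25 / 25 = 1.0

1.0


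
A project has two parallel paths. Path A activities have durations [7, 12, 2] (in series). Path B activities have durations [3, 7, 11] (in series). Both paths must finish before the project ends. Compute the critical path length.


Path A total = 7 + 12 + 2 = 21
Path B total = 3 + 7 + 11 = 21
Critical path = longest path = max(21, 21) = 21

21


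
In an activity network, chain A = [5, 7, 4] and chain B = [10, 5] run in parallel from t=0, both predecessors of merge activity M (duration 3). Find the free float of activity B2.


ES(B2) = sum of predecessors on chain B = 10
EF(B2) = ES + duration = 10 + 5 = 15
Successor of B2 is M. ES(M) = max(sum(A), sum(B)) = max(16, 15) = 16
Free float = ES(successor) - EF(current) = 16 - 15 = 1

1


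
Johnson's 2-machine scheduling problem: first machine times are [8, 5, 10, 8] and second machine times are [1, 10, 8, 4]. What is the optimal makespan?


Apply Johnson's rule:
  Group 1 (a <= b): [(2, 5, 10)]
  Group 2 (a > b): [(3, 10, 8), (4, 8, 4), (1, 8, 1)]
Optimal job order: [2, 3, 4, 1]
Schedule:
  Job 2: M1 done at 5, M2 done at 15
  Job 3: M1 done at 15, M2 done at 23
  Job 4: M1 done at 23, M2 done at 27
  Job 1: M1 done at 31, M2 done at 32
Makespan = 32

32


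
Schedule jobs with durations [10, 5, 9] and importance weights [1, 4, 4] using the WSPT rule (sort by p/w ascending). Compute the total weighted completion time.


Compute p/w ratios and sort ascending (WSPT): [(5, 4), (9, 4), (10, 1)]
Compute weighted completion times:
  Job (p=5,w=4): C=5, w*C=4*5=20
  Job (p=9,w=4): C=14, w*C=4*14=56
  Job (p=10,w=1): C=24, w*C=1*24=24
Total weighted completion time = 100

100


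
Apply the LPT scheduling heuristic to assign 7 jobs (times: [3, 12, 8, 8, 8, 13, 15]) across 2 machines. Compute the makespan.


Sort jobs in decreasing order (LPT): [15, 13, 12, 8, 8, 8, 3]
Assign each job to the least loaded machine:
  Machine 1: jobs [15, 8, 8, 3], load = 34
  Machine 2: jobs [13, 12, 8], load = 33
Makespan = max load = 34

34


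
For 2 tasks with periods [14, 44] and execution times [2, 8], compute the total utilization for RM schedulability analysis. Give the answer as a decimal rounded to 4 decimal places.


Compute individual utilizations (exact fractions):
  Task 1: C/T = 2/14 = 1/7 (approx. 0.1429)
  Task 2: C/T = 8/44 = 2/11 (approx. 0.1818)
Total utilization U = 1/7 + 2/11 = 25/77
Rounded to 4 decimal places: U = 0.3247
RM (Liu & Layland) bound for 2 tasks = 0.828427; compare with U = 25/77 (approx. 0.324675)
U <= bound, so schedulable by RM sufficient condition.

0.3247


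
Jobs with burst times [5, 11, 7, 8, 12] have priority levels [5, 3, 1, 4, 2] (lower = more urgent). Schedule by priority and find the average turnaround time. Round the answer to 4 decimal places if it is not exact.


Sort by priority (ascending = highest first):
Order: [(1, 7), (2, 12), (3, 11), (4, 8), (5, 5)]
Completion times:
  Priority 1, burst=7, C=7
  Priority 2, burst=12, C=19
  Priority 3, burst=11, C=30
  Priority 4, burst=8, C=38
  Priority 5, burst=5, C=43
Average turnaround = 137/5 = 27.4

27.4


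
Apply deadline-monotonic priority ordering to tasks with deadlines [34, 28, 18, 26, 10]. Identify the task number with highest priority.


Sort tasks by relative deadline (ascending):
  Task 5: deadline = 10
  Task 3: deadline = 18
  Task 4: deadline = 26
  Task 2: deadline = 28
  Task 1: deadline = 34
Priority order (highest first): [5, 3, 4, 2, 1]
Highest priority task = 5

5


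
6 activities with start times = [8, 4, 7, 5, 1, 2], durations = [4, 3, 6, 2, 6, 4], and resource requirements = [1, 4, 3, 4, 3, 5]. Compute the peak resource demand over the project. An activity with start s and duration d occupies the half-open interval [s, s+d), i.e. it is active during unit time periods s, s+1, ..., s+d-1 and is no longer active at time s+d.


Each activity i is active on [start_i, start_i + duration_i).
Compute total resource usage per time slot:
  t=0: active resources = [], total = 0
  t=1: active resources = [3], total = 3
  t=2: active resources = [3, 5], total = 8
  t=3: active resources = [3, 5], total = 8
  t=4: active resources = [4, 3, 5], total = 12
  t=5: active resources = [4, 4, 3, 5], total = 16
  t=6: active resources = [4, 4, 3], total = 11
  t=7: active resources = [3], total = 3
  t=8: active resources = [1, 3], total = 4
  t=9: active resources = [1, 3], total = 4
  t=10: active resources = [1, 3], total = 4
  t=11: active resources = [1, 3], total = 4
  t=12: active resources = [3], total = 3
Peak resource demand = 16

16


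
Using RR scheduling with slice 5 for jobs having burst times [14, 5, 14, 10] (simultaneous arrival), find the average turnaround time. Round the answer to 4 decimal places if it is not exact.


Time quantum = 5
Execution trace:
  J1 runs 5 units, time = 5
  J2 runs 5 units, time = 10
  J3 runs 5 units, time = 15
  J4 runs 5 units, time = 20
  J1 runs 5 units, time = 25
  J3 runs 5 units, time = 30
  J4 runs 5 units, time = 35
  J1 runs 4 units, time = 39
  J3 runs 4 units, time = 43
Finish times: [39, 10, 43, 35]
Average turnaround = 127/4 = 31.75

31.75


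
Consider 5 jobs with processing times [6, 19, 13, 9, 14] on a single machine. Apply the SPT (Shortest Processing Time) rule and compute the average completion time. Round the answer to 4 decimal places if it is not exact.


Sort jobs by processing time (SPT order): [6, 9, 13, 14, 19]
Compute completion times sequentially:
  Job 1: processing = 6, completes at 6
  Job 2: processing = 9, completes at 15
  Job 3: processing = 13, completes at 28
  Job 4: processing = 14, completes at 42
  Job 5: processing = 19, completes at 61
Sum of completion times = 152
Average completion time = 152/5 = 30.4

30.4


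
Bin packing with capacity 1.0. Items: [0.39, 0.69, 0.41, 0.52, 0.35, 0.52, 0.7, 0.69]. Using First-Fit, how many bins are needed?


Place items sequentially using First-Fit:
  Item 0.39 -> new Bin 1
  Item 0.69 -> new Bin 2
  Item 0.41 -> Bin 1 (now 0.8)
  Item 0.52 -> new Bin 3
  Item 0.35 -> Bin 3 (now 0.87)
  Item 0.52 -> new Bin 4
  Item 0.7 -> new Bin 5
  Item 0.69 -> new Bin 6
Total bins used = 6

6


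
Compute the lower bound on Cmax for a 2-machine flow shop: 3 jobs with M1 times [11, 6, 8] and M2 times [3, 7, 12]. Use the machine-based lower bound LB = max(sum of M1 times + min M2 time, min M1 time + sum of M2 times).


LB1 = sum(M1 times) + min(M2 times) = 25 + 3 = 28
LB2 = min(M1 times) + sum(M2 times) = 6 + 22 = 28
Lower bound = max(LB1, LB2) = max(28, 28) = 28

28


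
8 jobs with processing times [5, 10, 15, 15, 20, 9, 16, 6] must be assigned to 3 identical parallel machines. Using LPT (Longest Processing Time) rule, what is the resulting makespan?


Sort jobs in decreasing order (LPT): [20, 16, 15, 15, 10, 9, 6, 5]
Assign each job to the least loaded machine:
  Machine 1: jobs [20, 9, 5], load = 34
  Machine 2: jobs [16, 10, 6], load = 32
  Machine 3: jobs [15, 15], load = 30
Makespan = max load = 34

34


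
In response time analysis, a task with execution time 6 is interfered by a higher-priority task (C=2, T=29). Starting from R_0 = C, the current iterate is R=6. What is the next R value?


R_next = C + ceil(R_prev / T_hp) * C_hp
ceil(6 / 29) = ceil(0.2069) = 1
Interference = 1 * 2 = 2
R_next = 6 + 2 = 8

8


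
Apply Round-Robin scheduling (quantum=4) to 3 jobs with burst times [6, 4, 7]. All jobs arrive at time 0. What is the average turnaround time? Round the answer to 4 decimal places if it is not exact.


Time quantum = 4
Execution trace:
  J1 runs 4 units, time = 4
  J2 runs 4 units, time = 8
  J3 runs 4 units, time = 12
  J1 runs 2 units, time = 14
  J3 runs 3 units, time = 17
Finish times: [14, 8, 17]
Average turnaround = 39/3 = 13.0

13.0


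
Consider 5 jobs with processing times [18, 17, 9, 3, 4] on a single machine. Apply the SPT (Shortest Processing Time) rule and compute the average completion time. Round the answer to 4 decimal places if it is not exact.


Sort jobs by processing time (SPT order): [3, 4, 9, 17, 18]
Compute completion times sequentially:
  Job 1: processing = 3, completes at 3
  Job 2: processing = 4, completes at 7
  Job 3: processing = 9, completes at 16
  Job 4: processing = 17, completes at 33
  Job 5: processing = 18, completes at 51
Sum of completion times = 110
Average completion time = 110/5 = 22.0

22.0


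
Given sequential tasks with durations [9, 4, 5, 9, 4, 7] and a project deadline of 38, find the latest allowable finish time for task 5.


LF(activity 5) = deadline - sum of successor durations
Successors: activities 6 through 6 with durations [7]
Sum of successor durations = 7
LF = 38 - 7 = 31

31


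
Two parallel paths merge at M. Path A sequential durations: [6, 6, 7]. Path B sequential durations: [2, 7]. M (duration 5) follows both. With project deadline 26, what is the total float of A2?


Forward pass: ES(A2) = sum of predecessors on chain A = 6
EF = ES + duration = 6 + 6 = 12
Backward pass: LF(M) = deadline = 26; LS(M) = 26 - 5 = 21
LF(A2) = LS(M) - sum(successors on chain A) = 21 - 7 = 14
LS = LF - duration = 14 - 6 = 8
Total float = LS - ES = 8 - 6 = 2

2


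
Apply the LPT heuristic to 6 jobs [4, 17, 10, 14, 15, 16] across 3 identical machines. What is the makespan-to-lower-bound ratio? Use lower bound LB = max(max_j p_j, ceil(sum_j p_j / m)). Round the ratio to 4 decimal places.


LPT order: [17, 16, 15, 14, 10, 4]
Machine loads after assignment: [21, 26, 29]
LPT makespan = 29
Lower bound = max(max_job, ceil(total/3)) = max(17, 26) = 26
Ratio = 29 / 26 = 1.1154

1.1154


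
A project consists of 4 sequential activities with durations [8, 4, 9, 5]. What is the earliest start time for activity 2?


Activity 2 starts after activities 1 through 1 complete.
Predecessor durations: [8]
ES = 8 = 8

8


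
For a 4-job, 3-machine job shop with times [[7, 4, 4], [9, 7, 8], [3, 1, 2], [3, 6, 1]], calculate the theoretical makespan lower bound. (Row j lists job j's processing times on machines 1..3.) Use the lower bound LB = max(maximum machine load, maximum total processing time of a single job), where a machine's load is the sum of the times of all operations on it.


Machine loads:
  Machine 1: 7 + 9 + 3 + 3 = 22
  Machine 2: 4 + 7 + 1 + 6 = 18
  Machine 3: 4 + 8 + 2 + 1 = 15
Max machine load = 22
Job totals:
  Job 1: 15
  Job 2: 24
  Job 3: 6
  Job 4: 10
Max job total = 24
Lower bound = max(22, 24) = 24

24


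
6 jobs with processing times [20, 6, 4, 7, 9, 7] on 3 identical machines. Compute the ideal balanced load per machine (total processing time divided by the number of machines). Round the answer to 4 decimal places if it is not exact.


Total processing time = 20 + 6 + 4 + 7 + 9 + 7 = 53
Number of machines = 3
Ideal balanced load = 53 / 3 = 17.6667

17.6667


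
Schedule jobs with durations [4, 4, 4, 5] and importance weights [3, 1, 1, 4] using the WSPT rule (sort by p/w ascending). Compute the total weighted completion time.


Compute p/w ratios and sort ascending (WSPT): [(5, 4), (4, 3), (4, 1), (4, 1)]
Compute weighted completion times:
  Job (p=5,w=4): C=5, w*C=4*5=20
  Job (p=4,w=3): C=9, w*C=3*9=27
  Job (p=4,w=1): C=13, w*C=1*13=13
  Job (p=4,w=1): C=17, w*C=1*17=17
Total weighted completion time = 77

77


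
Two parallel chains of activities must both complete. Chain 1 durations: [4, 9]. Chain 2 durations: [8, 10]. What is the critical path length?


Path A total = 4 + 9 = 13
Path B total = 8 + 10 = 18
Critical path = longest path = max(13, 18) = 18

18


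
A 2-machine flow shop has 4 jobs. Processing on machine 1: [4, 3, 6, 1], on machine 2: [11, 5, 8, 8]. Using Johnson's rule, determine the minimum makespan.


Apply Johnson's rule:
  Group 1 (a <= b): [(4, 1, 8), (2, 3, 5), (1, 4, 11), (3, 6, 8)]
  Group 2 (a > b): []
Optimal job order: [4, 2, 1, 3]
Schedule:
  Job 4: M1 done at 1, M2 done at 9
  Job 2: M1 done at 4, M2 done at 14
  Job 1: M1 done at 8, M2 done at 25
  Job 3: M1 done at 14, M2 done at 33
Makespan = 33

33


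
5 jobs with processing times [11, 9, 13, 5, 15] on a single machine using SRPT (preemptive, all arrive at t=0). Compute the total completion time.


Since all jobs arrive at t=0, SRPT equals SPT ordering.
SPT order: [5, 9, 11, 13, 15]
Completion times:
  Job 1: p=5, C=5
  Job 2: p=9, C=14
  Job 3: p=11, C=25
  Job 4: p=13, C=38
  Job 5: p=15, C=53
Total completion time = 5 + 14 + 25 + 38 + 53 = 135

135


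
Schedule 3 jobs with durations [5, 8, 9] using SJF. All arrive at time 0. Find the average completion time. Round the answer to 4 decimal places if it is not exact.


SJF order (ascending): [5, 8, 9]
Completion times:
  Job 1: burst=5, C=5
  Job 2: burst=8, C=13
  Job 3: burst=9, C=22
Average completion = 40/3 = 13.3333

13.3333


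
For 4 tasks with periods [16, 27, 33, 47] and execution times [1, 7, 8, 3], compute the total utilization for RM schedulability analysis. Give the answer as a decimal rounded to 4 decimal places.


Compute individual utilizations (exact fractions):
  Task 1: C/T = 1/16 (approx. 0.0625)
  Task 2: C/T = 7/27 (approx. 0.2593)
  Task 3: C/T = 8/33 (approx. 0.2424)
  Task 4: C/T = 3/47 (approx. 0.0638)
Total utilization U = 1/16 + 7/27 + 8/33 + 3/47 = 140263/223344
Rounded to 4 decimal places: U = 0.6280
RM (Liu & Layland) bound for 4 tasks = 0.756828; compare with U = 140263/223344 (approx. 0.628013)
U <= bound, so schedulable by RM sufficient condition.

0.6280


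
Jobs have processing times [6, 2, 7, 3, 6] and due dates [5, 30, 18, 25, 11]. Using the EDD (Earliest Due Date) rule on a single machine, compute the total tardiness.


Sort by due date (EDD order): [(6, 5), (6, 11), (7, 18), (3, 25), (2, 30)]
Compute completion times and tardiness:
  Job 1: p=6, d=5, C=6, tardiness=max(0,6-5)=1
  Job 2: p=6, d=11, C=12, tardiness=max(0,12-11)=1
  Job 3: p=7, d=18, C=19, tardiness=max(0,19-18)=1
  Job 4: p=3, d=25, C=22, tardiness=max(0,22-25)=0
  Job 5: p=2, d=30, C=24, tardiness=max(0,24-30)=0
Total tardiness = 3

3


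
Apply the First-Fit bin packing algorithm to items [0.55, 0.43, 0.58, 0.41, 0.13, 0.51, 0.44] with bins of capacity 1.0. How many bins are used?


Place items sequentially using First-Fit:
  Item 0.55 -> new Bin 1
  Item 0.43 -> Bin 1 (now 0.98)
  Item 0.58 -> new Bin 2
  Item 0.41 -> Bin 2 (now 0.99)
  Item 0.13 -> new Bin 3
  Item 0.51 -> Bin 3 (now 0.64)
  Item 0.44 -> new Bin 4
Total bins used = 4

4


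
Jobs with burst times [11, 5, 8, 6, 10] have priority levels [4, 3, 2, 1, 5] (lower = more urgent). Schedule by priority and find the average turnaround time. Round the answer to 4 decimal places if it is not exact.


Sort by priority (ascending = highest first):
Order: [(1, 6), (2, 8), (3, 5), (4, 11), (5, 10)]
Completion times:
  Priority 1, burst=6, C=6
  Priority 2, burst=8, C=14
  Priority 3, burst=5, C=19
  Priority 4, burst=11, C=30
  Priority 5, burst=10, C=40
Average turnaround = 109/5 = 21.8

21.8


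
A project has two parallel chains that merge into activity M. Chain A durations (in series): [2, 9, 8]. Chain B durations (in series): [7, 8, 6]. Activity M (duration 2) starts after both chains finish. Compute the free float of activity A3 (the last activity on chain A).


ES(A3) = sum of predecessors on chain A = 11
EF(A3) = ES + duration = 11 + 8 = 19
Successor of A3 is M. ES(M) = max(sum(A), sum(B)) = max(19, 21) = 21
Free float = ES(successor) - EF(current) = 21 - 19 = 2

2


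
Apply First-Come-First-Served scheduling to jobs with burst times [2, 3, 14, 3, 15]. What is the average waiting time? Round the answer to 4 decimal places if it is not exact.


FCFS order (as given): [2, 3, 14, 3, 15]
Waiting times:
  Job 1: wait = 0
  Job 2: wait = 2
  Job 3: wait = 5
  Job 4: wait = 19
  Job 5: wait = 22
Sum of waiting times = 48
Average waiting time = 48/5 = 9.6

9.6


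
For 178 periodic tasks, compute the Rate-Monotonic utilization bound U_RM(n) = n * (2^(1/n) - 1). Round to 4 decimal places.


Compute 2^(1/178) = 1.0039016771
Subtract 1: 1.0039016771 - 1 = 0.0039016771
Multiply by n: 178 * 0.0039016771 = 0.6944985238
Round to 4 dp: 0.6945

0.6945


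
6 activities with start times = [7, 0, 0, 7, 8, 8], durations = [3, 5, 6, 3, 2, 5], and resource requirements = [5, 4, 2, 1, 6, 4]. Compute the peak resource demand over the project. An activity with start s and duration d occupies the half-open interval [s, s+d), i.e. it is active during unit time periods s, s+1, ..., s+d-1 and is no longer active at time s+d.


Each activity i is active on [start_i, start_i + duration_i).
Compute total resource usage per time slot:
  t=0: active resources = [4, 2], total = 6
  t=1: active resources = [4, 2], total = 6
  t=2: active resources = [4, 2], total = 6
  t=3: active resources = [4, 2], total = 6
  t=4: active resources = [4, 2], total = 6
  t=5: active resources = [2], total = 2
  t=6: active resources = [], total = 0
  t=7: active resources = [5, 1], total = 6
  t=8: active resources = [5, 1, 6, 4], total = 16
  t=9: active resources = [5, 1, 6, 4], total = 16
  t=10: active resources = [4], total = 4
  t=11: active resources = [4], total = 4
  t=12: active resources = [4], total = 4
Peak resource demand = 16

16


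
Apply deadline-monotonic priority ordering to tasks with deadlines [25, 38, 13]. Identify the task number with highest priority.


Sort tasks by relative deadline (ascending):
  Task 3: deadline = 13
  Task 1: deadline = 25
  Task 2: deadline = 38
Priority order (highest first): [3, 1, 2]
Highest priority task = 3

3


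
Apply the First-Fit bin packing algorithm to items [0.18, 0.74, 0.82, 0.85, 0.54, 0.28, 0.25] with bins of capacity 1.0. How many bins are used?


Place items sequentially using First-Fit:
  Item 0.18 -> new Bin 1
  Item 0.74 -> Bin 1 (now 0.92)
  Item 0.82 -> new Bin 2
  Item 0.85 -> new Bin 3
  Item 0.54 -> new Bin 4
  Item 0.28 -> Bin 4 (now 0.82)
  Item 0.25 -> new Bin 5
Total bins used = 5

5


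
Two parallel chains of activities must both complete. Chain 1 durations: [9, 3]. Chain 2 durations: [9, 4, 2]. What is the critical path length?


Path A total = 9 + 3 = 12
Path B total = 9 + 4 + 2 = 15
Critical path = longest path = max(12, 15) = 15

15


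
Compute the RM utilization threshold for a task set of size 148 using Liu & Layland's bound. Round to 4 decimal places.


Compute 2^(1/148) = 1.0046944113
Subtract 1: 1.0046944113 - 1 = 0.0046944113
Multiply by n: 148 * 0.0046944113 = 0.6947728724
Round to 4 dp: 0.6948

0.6948


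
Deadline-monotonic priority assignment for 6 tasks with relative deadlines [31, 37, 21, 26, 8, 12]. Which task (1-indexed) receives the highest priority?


Sort tasks by relative deadline (ascending):
  Task 5: deadline = 8
  Task 6: deadline = 12
  Task 3: deadline = 21
  Task 4: deadline = 26
  Task 1: deadline = 31
  Task 2: deadline = 37
Priority order (highest first): [5, 6, 3, 4, 1, 2]
Highest priority task = 5

5


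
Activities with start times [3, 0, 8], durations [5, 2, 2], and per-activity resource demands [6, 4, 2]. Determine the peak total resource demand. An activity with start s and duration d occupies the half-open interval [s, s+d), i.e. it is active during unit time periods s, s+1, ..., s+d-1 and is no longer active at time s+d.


Each activity i is active on [start_i, start_i + duration_i).
Compute total resource usage per time slot:
  t=0: active resources = [4], total = 4
  t=1: active resources = [4], total = 4
  t=2: active resources = [], total = 0
  t=3: active resources = [6], total = 6
  t=4: active resources = [6], total = 6
  t=5: active resources = [6], total = 6
  t=6: active resources = [6], total = 6
  t=7: active resources = [6], total = 6
  t=8: active resources = [2], total = 2
  t=9: active resources = [2], total = 2
Peak resource demand = 6

6


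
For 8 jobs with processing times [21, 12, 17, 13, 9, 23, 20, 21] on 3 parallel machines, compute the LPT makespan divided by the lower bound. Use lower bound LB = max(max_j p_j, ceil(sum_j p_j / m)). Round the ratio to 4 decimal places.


LPT order: [23, 21, 21, 20, 17, 13, 12, 9]
Machine loads after assignment: [48, 41, 47]
LPT makespan = 48
Lower bound = max(max_job, ceil(total/3)) = max(23, 46) = 46
Ratio = 48 / 46 = 1.0435

1.0435


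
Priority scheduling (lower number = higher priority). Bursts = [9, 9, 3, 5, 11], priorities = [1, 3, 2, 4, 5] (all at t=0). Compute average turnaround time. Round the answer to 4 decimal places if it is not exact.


Sort by priority (ascending = highest first):
Order: [(1, 9), (2, 3), (3, 9), (4, 5), (5, 11)]
Completion times:
  Priority 1, burst=9, C=9
  Priority 2, burst=3, C=12
  Priority 3, burst=9, C=21
  Priority 4, burst=5, C=26
  Priority 5, burst=11, C=37
Average turnaround = 105/5 = 21.0

21.0


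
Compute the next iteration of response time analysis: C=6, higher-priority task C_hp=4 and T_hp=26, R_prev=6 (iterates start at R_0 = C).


R_next = C + ceil(R_prev / T_hp) * C_hp
ceil(6 / 26) = ceil(0.2308) = 1
Interference = 1 * 4 = 4
R_next = 6 + 4 = 10

10


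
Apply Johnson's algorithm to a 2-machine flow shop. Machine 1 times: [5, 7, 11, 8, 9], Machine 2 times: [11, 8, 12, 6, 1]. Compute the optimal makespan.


Apply Johnson's rule:
  Group 1 (a <= b): [(1, 5, 11), (2, 7, 8), (3, 11, 12)]
  Group 2 (a > b): [(4, 8, 6), (5, 9, 1)]
Optimal job order: [1, 2, 3, 4, 5]
Schedule:
  Job 1: M1 done at 5, M2 done at 16
  Job 2: M1 done at 12, M2 done at 24
  Job 3: M1 done at 23, M2 done at 36
  Job 4: M1 done at 31, M2 done at 42
  Job 5: M1 done at 40, M2 done at 43
Makespan = 43

43


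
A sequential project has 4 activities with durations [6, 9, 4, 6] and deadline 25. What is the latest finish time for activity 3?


LF(activity 3) = deadline - sum of successor durations
Successors: activities 4 through 4 with durations [6]
Sum of successor durations = 6
LF = 25 - 6 = 19

19


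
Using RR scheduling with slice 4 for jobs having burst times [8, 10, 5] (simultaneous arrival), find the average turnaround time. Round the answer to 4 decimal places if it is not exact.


Time quantum = 4
Execution trace:
  J1 runs 4 units, time = 4
  J2 runs 4 units, time = 8
  J3 runs 4 units, time = 12
  J1 runs 4 units, time = 16
  J2 runs 4 units, time = 20
  J3 runs 1 units, time = 21
  J2 runs 2 units, time = 23
Finish times: [16, 23, 21]
Average turnaround = 60/3 = 20.0

20.0


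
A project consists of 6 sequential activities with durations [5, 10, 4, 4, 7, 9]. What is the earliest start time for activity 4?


Activity 4 starts after activities 1 through 3 complete.
Predecessor durations: [5, 10, 4]
ES = 5 + 10 + 4 = 19

19


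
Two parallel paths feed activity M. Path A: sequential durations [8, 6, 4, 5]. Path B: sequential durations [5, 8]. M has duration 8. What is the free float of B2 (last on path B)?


ES(B2) = sum of predecessors on chain B = 5
EF(B2) = ES + duration = 5 + 8 = 13
Successor of B2 is M. ES(M) = max(sum(A), sum(B)) = max(23, 13) = 23
Free float = ES(successor) - EF(current) = 23 - 13 = 10

10


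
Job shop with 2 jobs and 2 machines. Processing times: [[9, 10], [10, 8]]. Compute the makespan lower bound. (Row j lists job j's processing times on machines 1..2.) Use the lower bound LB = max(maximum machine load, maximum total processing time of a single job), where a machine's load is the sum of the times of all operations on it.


Machine loads:
  Machine 1: 9 + 10 = 19
  Machine 2: 10 + 8 = 18
Max machine load = 19
Job totals:
  Job 1: 19
  Job 2: 18
Max job total = 19
Lower bound = max(19, 19) = 19

19


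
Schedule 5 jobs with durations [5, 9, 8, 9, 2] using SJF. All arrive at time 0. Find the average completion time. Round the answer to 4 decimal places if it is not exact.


SJF order (ascending): [2, 5, 8, 9, 9]
Completion times:
  Job 1: burst=2, C=2
  Job 2: burst=5, C=7
  Job 3: burst=8, C=15
  Job 4: burst=9, C=24
  Job 5: burst=9, C=33
Average completion = 81/5 = 16.2

16.2


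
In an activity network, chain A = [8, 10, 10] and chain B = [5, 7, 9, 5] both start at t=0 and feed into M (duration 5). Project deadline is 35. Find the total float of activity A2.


Forward pass: ES(A2) = sum of predecessors on chain A = 8
EF = ES + duration = 8 + 10 = 18
Backward pass: LF(M) = deadline = 35; LS(M) = 35 - 5 = 30
LF(A2) = LS(M) - sum(successors on chain A) = 30 - 10 = 20
LS = LF - duration = 20 - 10 = 10
Total float = LS - ES = 10 - 8 = 2

2


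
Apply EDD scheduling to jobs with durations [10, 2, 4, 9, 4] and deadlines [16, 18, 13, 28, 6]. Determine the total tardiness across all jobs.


Sort by due date (EDD order): [(4, 6), (4, 13), (10, 16), (2, 18), (9, 28)]
Compute completion times and tardiness:
  Job 1: p=4, d=6, C=4, tardiness=max(0,4-6)=0
  Job 2: p=4, d=13, C=8, tardiness=max(0,8-13)=0
  Job 3: p=10, d=16, C=18, tardiness=max(0,18-16)=2
  Job 4: p=2, d=18, C=20, tardiness=max(0,20-18)=2
  Job 5: p=9, d=28, C=29, tardiness=max(0,29-28)=1
Total tardiness = 5

5


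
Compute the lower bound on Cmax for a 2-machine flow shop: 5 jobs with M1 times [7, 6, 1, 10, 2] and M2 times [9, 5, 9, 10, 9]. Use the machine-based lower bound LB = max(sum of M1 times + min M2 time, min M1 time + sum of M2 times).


LB1 = sum(M1 times) + min(M2 times) = 26 + 5 = 31
LB2 = min(M1 times) + sum(M2 times) = 1 + 42 = 43
Lower bound = max(LB1, LB2) = max(31, 43) = 43

43


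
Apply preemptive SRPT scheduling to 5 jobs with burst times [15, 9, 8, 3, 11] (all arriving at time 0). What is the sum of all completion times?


Since all jobs arrive at t=0, SRPT equals SPT ordering.
SPT order: [3, 8, 9, 11, 15]
Completion times:
  Job 1: p=3, C=3
  Job 2: p=8, C=11
  Job 3: p=9, C=20
  Job 4: p=11, C=31
  Job 5: p=15, C=46
Total completion time = 3 + 11 + 20 + 31 + 46 = 111

111


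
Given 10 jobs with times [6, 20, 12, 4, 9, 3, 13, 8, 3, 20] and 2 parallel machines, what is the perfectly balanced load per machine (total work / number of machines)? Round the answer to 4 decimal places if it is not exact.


Total processing time = 6 + 20 + 12 + 4 + 9 + 3 + 13 + 8 + 3 + 20 = 98
Number of machines = 2
Ideal balanced load = 98 / 2 = 49.0

49.0


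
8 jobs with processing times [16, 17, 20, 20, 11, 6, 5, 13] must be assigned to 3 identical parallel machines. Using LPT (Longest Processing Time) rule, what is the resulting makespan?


Sort jobs in decreasing order (LPT): [20, 20, 17, 16, 13, 11, 6, 5]
Assign each job to the least loaded machine:
  Machine 1: jobs [20, 13, 5], load = 38
  Machine 2: jobs [20, 11, 6], load = 37
  Machine 3: jobs [17, 16], load = 33
Makespan = max load = 38

38


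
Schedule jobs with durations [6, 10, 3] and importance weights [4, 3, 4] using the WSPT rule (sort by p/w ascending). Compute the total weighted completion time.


Compute p/w ratios and sort ascending (WSPT): [(3, 4), (6, 4), (10, 3)]
Compute weighted completion times:
  Job (p=3,w=4): C=3, w*C=4*3=12
  Job (p=6,w=4): C=9, w*C=4*9=36
  Job (p=10,w=3): C=19, w*C=3*19=57
Total weighted completion time = 105

105


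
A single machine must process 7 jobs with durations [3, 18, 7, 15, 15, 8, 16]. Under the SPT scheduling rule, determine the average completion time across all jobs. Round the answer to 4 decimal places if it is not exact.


Sort jobs by processing time (SPT order): [3, 7, 8, 15, 15, 16, 18]
Compute completion times sequentially:
  Job 1: processing = 3, completes at 3
  Job 2: processing = 7, completes at 10
  Job 3: processing = 8, completes at 18
  Job 4: processing = 15, completes at 33
  Job 5: processing = 15, completes at 48
  Job 6: processing = 16, completes at 64
  Job 7: processing = 18, completes at 82
Sum of completion times = 258
Average completion time = 258/7 = 36.8571

36.8571


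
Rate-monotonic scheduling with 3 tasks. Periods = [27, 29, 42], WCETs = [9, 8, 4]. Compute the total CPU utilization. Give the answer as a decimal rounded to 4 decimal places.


Compute individual utilizations (exact fractions):
  Task 1: C/T = 9/27 = 1/3 (approx. 0.3333)
  Task 2: C/T = 8/29 (approx. 0.2759)
  Task 3: C/T = 4/42 = 2/21 (approx. 0.0952)
Total utilization U = 1/3 + 8/29 + 2/21 = 143/203
Rounded to 4 decimal places: U = 0.7044
RM (Liu & Layland) bound for 3 tasks = 0.779763; compare with U = 143/203 (approx. 0.704433)
U <= bound, so schedulable by RM sufficient condition.

0.7044


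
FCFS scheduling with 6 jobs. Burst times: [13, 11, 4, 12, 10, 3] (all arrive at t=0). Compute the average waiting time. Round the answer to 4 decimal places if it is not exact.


FCFS order (as given): [13, 11, 4, 12, 10, 3]
Waiting times:
  Job 1: wait = 0
  Job 2: wait = 13
  Job 3: wait = 24
  Job 4: wait = 28
  Job 5: wait = 40
  Job 6: wait = 50
Sum of waiting times = 155
Average waiting time = 155/6 = 25.8333

25.8333


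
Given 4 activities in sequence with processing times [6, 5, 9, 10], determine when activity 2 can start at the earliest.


Activity 2 starts after activities 1 through 1 complete.
Predecessor durations: [6]
ES = 6 = 6

6


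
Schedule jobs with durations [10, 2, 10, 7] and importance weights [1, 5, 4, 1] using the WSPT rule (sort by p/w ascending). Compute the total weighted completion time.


Compute p/w ratios and sort ascending (WSPT): [(2, 5), (10, 4), (7, 1), (10, 1)]
Compute weighted completion times:
  Job (p=2,w=5): C=2, w*C=5*2=10
  Job (p=10,w=4): C=12, w*C=4*12=48
  Job (p=7,w=1): C=19, w*C=1*19=19
  Job (p=10,w=1): C=29, w*C=1*29=29
Total weighted completion time = 106

106


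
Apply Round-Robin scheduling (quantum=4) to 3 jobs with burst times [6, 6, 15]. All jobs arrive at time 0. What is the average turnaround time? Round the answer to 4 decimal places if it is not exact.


Time quantum = 4
Execution trace:
  J1 runs 4 units, time = 4
  J2 runs 4 units, time = 8
  J3 runs 4 units, time = 12
  J1 runs 2 units, time = 14
  J2 runs 2 units, time = 16
  J3 runs 4 units, time = 20
  J3 runs 4 units, time = 24
  J3 runs 3 units, time = 27
Finish times: [14, 16, 27]
Average turnaround = 57/3 = 19.0

19.0


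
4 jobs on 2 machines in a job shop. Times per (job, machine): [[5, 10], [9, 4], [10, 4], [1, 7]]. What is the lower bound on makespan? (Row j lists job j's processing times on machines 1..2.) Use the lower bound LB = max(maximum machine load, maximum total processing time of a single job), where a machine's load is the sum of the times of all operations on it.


Machine loads:
  Machine 1: 5 + 9 + 10 + 1 = 25
  Machine 2: 10 + 4 + 4 + 7 = 25
Max machine load = 25
Job totals:
  Job 1: 15
  Job 2: 13
  Job 3: 14
  Job 4: 8
Max job total = 15
Lower bound = max(25, 15) = 25

25


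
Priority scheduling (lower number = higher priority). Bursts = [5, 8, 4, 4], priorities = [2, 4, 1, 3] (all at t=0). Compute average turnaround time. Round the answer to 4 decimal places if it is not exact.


Sort by priority (ascending = highest first):
Order: [(1, 4), (2, 5), (3, 4), (4, 8)]
Completion times:
  Priority 1, burst=4, C=4
  Priority 2, burst=5, C=9
  Priority 3, burst=4, C=13
  Priority 4, burst=8, C=21
Average turnaround = 47/4 = 11.75

11.75


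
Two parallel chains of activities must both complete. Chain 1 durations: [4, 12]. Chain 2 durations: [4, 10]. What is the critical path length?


Path A total = 4 + 12 = 16
Path B total = 4 + 10 = 14
Critical path = longest path = max(16, 14) = 16

16


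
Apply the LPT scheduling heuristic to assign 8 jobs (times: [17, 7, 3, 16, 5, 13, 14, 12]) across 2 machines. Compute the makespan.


Sort jobs in decreasing order (LPT): [17, 16, 14, 13, 12, 7, 5, 3]
Assign each job to the least loaded machine:
  Machine 1: jobs [17, 13, 12, 3], load = 45
  Machine 2: jobs [16, 14, 7, 5], load = 42
Makespan = max load = 45

45
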